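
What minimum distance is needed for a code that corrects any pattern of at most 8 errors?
Correcting t errors requires d_min ≥ 2t + 1 = 2·8 + 1 = 17.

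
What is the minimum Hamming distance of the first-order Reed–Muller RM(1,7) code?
d_min = 64 (RM(1,7) has length 128 and minimum distance 2^(m−1) = 64).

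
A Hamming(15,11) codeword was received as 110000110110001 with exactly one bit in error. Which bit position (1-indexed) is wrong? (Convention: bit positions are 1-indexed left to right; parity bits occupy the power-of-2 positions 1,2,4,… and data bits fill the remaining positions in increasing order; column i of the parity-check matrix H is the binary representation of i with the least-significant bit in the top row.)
Syndrome s = H · r^T (mod 2), r = 110000110110001:
  s[0] = (101010101010101)·(110000110110001) mod 2 = 1+0+0+0+0+0+1+0+0+0+1+0+0+0+1 mod 2 = 0
  s[1] = (011001100110011)·(110000110110001) mod 2 = 0+1+0+0+0+0+1+0+0+1+1+0+0+0+1 mod 2 = 1
  s[2] = (000111100001111)·(110000110110001) mod 2 = 0+0+0+0+0+0+1+0+0+0+0+0+0+0+1 mod 2 = 0
  s[3] = (000000011111111)·(110000110110001) mod 2 = 0+0+0+0+0+0+0+1+0+1+1+0+0+0+1 mod 2 = 0
Syndrome = 0100
Column i of H is the binary representation of i, so the syndrome is the binary index of the flipped bit.
Read s = 0100 with s[0] as LSB: 0·2^0 + 1·2^1 + 0·2^2 + 0·2^3 = 2.
Error is at bit position 2.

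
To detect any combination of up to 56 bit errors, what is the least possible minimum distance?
Detecting e errors requires d_min ≥ e + 1 = 56 + 1 = 57.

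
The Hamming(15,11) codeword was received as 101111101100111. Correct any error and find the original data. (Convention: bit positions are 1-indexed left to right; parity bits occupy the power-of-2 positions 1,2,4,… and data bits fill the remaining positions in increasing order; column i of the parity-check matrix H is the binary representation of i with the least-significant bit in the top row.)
Syndrome s = H · r^T (mod 2), r = 101111101100111:
  s[0] = (101010101010101)·(101111101100111) mod 2 = 1+0+1+0+1+0+1+0+1+0+0+0+1+0+1 mod 2 = 1
  s[1] = (011001100110011)·(101111101100111) mod 2 = 0+0+1+0+0+1+1+0+0+1+0+0+0+1+1 mod 2 = 0
  s[2] = (000111100001111)·(101111101100111) mod 2 = 0+0+0+1+1+1+1+0+0+0+0+0+1+1+1 mod 2 = 1
  s[3] = (000000011111111)·(101111101100111) mod 2 = 0+0+0+0+0+0+0+0+1+1+0+0+1+1+1 mod 2 = 1
Syndrome = 1011
Column 13 of H equals this syndrome → error at bit 13 (1-indexed).
Flip bit 13: 101111101100111 → 101111101100011
Extract data bits at positions {3,5,6,7,9,10,11,12,13,14,15}: 11111100011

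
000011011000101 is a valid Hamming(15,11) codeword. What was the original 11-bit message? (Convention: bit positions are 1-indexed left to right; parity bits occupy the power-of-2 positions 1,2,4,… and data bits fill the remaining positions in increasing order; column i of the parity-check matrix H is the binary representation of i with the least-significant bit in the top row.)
Parity bits occupy power-of-2 positions; data bits are at positions {3,5,6,7,9,10,11,12,13,14,15} (1-indexed).
Extract: c[3]=0 c[5]=1 c[6]=1 c[7]=0 c[9]=1 c[10]=0 c[11]=0 c[12]=0 c[13]=1 c[14]=0 c[15]=1
Data = 01101000101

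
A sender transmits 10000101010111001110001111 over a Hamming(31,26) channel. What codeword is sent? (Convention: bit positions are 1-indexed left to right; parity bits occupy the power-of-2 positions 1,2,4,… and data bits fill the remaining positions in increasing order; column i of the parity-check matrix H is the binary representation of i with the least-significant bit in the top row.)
Codeword c = d · G (mod 2), d = 10000101010111001110001111:
  c[0] = d·G[:,0] = (10000101010111001110001111)·(11011010101101010101010101) mod 2 = 1+0+0+0+0+0+0+0+0+0+0+1+0+1+0+0+0+1+0+0+0+0+0+1+0+1 mod 2 = 0
  c[1] = d·G[:,1] = (10000101010111001110001111)·(10110110011011001100110011) mod 2 = 1+0+0+0+0+1+0+0+0+1+0+0+1+1+0+0+1+1+0+0+0+0+0+0+1+1 mod 2 = 1
  c[2] = d·G[:,2] = (10000101010111001110001111)·(10000000000000000000000000) mod 2 = 1+0+0+0+0+0+0+0+0+0+0+0+0+0+0+0+0+0+0+0+0+0+0+0+0+0 mod 2 = 1
  c[3] = d·G[:,3] = (10000101010111001110001111)·(01110001111000111100001111) mod 2 = 0+0+0+0+0+0+0+1+0+1+0+0+0+0+0+0+1+1+0+0+0+0+1+1+1+1 mod 2 = 0
  c[4] = d·G[:,4] = (10000101010111001110001111)·(01000000000000000000000000) mod 2 = 0+0+0+0+0+0+0+0+0+0+0+0+0+0+0+0+0+0+0+0+0+0+0+0+0+0 mod 2 = 0
  c[5] = d·G[:,5] = (10000101010111001110001111)·(00100000000000000000000000) mod 2 = 0+0+0+0+0+0+0+0+0+0+0+0+0+0+0+0+0+0+0+0+0+0+0+0+0+0 mod 2 = 0
  c[6] = d·G[:,6] = (10000101010111001110001111)·(00010000000000000000000000) mod 2 = 0+0+0+0+0+0+0+0+0+0+0+0+0+0+0+0+0+0+0+0+0+0+0+0+0+0 mod 2 = 0
  c[7] = d·G[:,7] = (10000101010111001110001111)·(00001111111000000011111111) mod 2 = 0+0+0+0+0+1+0+1+0+1+0+0+0+0+0+0+0+0+1+0+0+0+1+1+1+1 mod 2 = 0
  c[8] = d·G[:,8] = (10000101010111001110001111)·(00001000000000000000000000) mod 2 = 0+0+0+0+0+0+0+0+0+0+0+0+0+0+0+0+0+0+0+0+0+0+0+0+0+0 mod 2 = 0
  c[9] = d·G[:,9] = (10000101010111001110001111)·(00000100000000000000000000) mod 2 = 0+0+0+0+0+1+0+0+0+0+0+0+0+0+0+0+0+0+0+0+0+0+0+0+0+0 mod 2 = 1
  c[10] = d·G[:,10] = (10000101010111001110001111)·(00000010000000000000000000) mod 2 = 0+0+0+0+0+0+0+0+0+0+0+0+0+0+0+0+0+0+0+0+0+0+0+0+0+0 mod 2 = 0
  c[11] = d·G[:,11] = (10000101010111001110001111)·(00000001000000000000000000) mod 2 = 0+0+0+0+0+0+0+1+0+0+0+0+0+0+0+0+0+0+0+0+0+0+0+0+0+0 mod 2 = 1
  c[12] = d·G[:,12] = (10000101010111001110001111)·(00000000100000000000000000) mod 2 = 0+0+0+0+0+0+0+0+0+0+0+0+0+0+0+0+0+0+0+0+0+0+0+0+0+0 mod 2 = 0
  c[13] = d·G[:,13] = (10000101010111001110001111)·(00000000010000000000000000) mod 2 = 0+0+0+0+0+0+0+0+0+1+0+0+0+0+0+0+0+0+0+0+0+0+0+0+0+0 mod 2 = 1
  c[14] = d·G[:,14] = (10000101010111001110001111)·(00000000001000000000000000) mod 2 = 0+0+0+0+0+0+0+0+0+0+0+0+0+0+0+0+0+0+0+0+0+0+0+0+0+0 mod 2 = 0
  c[15] = d·G[:,15] = (10000101010111001110001111)·(00000000000111111111111111) mod 2 = 0+0+0+0+0+0+0+0+0+0+0+1+1+1+0+0+1+1+1+0+0+0+1+1+1+1 mod 2 = 0
  c[16] = d·G[:,16] = (10000101010111001110001111)·(00000000000100000000000000) mod 2 = 0+0+0+0+0+0+0+0+0+0+0+1+0+0+0+0+0+0+0+0+0+0+0+0+0+0 mod 2 = 1
  c[17] = d·G[:,17] = (10000101010111001110001111)·(00000000000010000000000000) mod 2 = 0+0+0+0+0+0+0+0+0+0+0+0+1+0+0+0+0+0+0+0+0+0+0+0+0+0 mod 2 = 1
  c[18] = d·G[:,18] = (10000101010111001110001111)·(00000000000001000000000000) mod 2 = 0+0+0+0+0+0+0+0+0+0+0+0+0+1+0+0+0+0+0+0+0+0+0+0+0+0 mod 2 = 1
  c[19] = d·G[:,19] = (10000101010111001110001111)·(00000000000000100000000000) mod 2 = 0+0+0+0+0+0+0+0+0+0+0+0+0+0+0+0+0+0+0+0+0+0+0+0+0+0 mod 2 = 0
  c[20] = d·G[:,20] = (10000101010111001110001111)·(00000000000000010000000000) mod 2 = 0+0+0+0+0+0+0+0+0+0+0+0+0+0+0+0+0+0+0+0+0+0+0+0+0+0 mod 2 = 0
  c[21] = d·G[:,21] = (10000101010111001110001111)·(00000000000000001000000000) mod 2 = 0+0+0+0+0+0+0+0+0+0+0+0+0+0+0+0+1+0+0+0+0+0+0+0+0+0 mod 2 = 1
  c[22] = d·G[:,22] = (10000101010111001110001111)·(00000000000000000100000000) mod 2 = 0+0+0+0+0+0+0+0+0+0+0+0+0+0+0+0+0+1+0+0+0+0+0+0+0+0 mod 2 = 1
  c[23] = d·G[:,23] = (10000101010111001110001111)·(00000000000000000010000000) mod 2 = 0+0+0+0+0+0+0+0+0+0+0+0+0+0+0+0+0+0+1+0+0+0+0+0+0+0 mod 2 = 1
  c[24] = d·G[:,24] = (10000101010111001110001111)·(00000000000000000001000000) mod 2 = 0+0+0+0+0+0+0+0+0+0+0+0+0+0+0+0+0+0+0+0+0+0+0+0+0+0 mod 2 = 0
  c[25] = d·G[:,25] = (10000101010111001110001111)·(00000000000000000000100000) mod 2 = 0+0+0+0+0+0+0+0+0+0+0+0+0+0+0+0+0+0+0+0+0+0+0+0+0+0 mod 2 = 0
  c[26] = d·G[:,26] = (10000101010111001110001111)·(00000000000000000000010000) mod 2 = 0+0+0+0+0+0+0+0+0+0+0+0+0+0+0+0+0+0+0+0+0+0+0+0+0+0 mod 2 = 0
  c[27] = d·G[:,27] = (10000101010111001110001111)·(00000000000000000000001000) mod 2 = 0+0+0+0+0+0+0+0+0+0+0+0+0+0+0+0+0+0+0+0+0+0+1+0+0+0 mod 2 = 1
  c[28] = d·G[:,28] = (10000101010111001110001111)·(00000000000000000000000100) mod 2 = 0+0+0+0+0+0+0+0+0+0+0+0+0+0+0+0+0+0+0+0+0+0+0+1+0+0 mod 2 = 1
  c[29] = d·G[:,29] = (10000101010111001110001111)·(00000000000000000000000010) mod 2 = 0+0+0+0+0+0+0+0+0+0+0+0+0+0+0+0+0+0+0+0+0+0+0+0+1+0 mod 2 = 1
  c[30] = d·G[:,30] = (10000101010111001110001111)·(00000000000000000000000001) mod 2 = 0+0+0+0+0+0+0+0+0+0+0+0+0+0+0+0+0+0+0+0+0+0+0+0+0+1 mod 2 = 1
Codeword = 0110000001010100111001110001111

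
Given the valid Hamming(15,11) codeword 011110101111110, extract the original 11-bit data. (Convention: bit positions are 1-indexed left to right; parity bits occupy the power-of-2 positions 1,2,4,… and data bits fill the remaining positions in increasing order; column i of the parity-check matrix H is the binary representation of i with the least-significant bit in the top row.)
Parity bits occupy power-of-2 positions; data bits are at positions {3,5,6,7,9,10,11,12,13,14,15} (1-indexed).
Extract: c[3]=1 c[5]=1 c[6]=0 c[7]=1 c[9]=1 c[10]=1 c[11]=1 c[12]=1 c[13]=1 c[14]=1 c[15]=0
Data = 11011111110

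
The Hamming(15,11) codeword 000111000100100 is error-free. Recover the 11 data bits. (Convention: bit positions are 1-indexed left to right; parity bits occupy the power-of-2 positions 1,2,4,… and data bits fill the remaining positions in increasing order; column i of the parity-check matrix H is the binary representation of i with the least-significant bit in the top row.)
Parity bits occupy power-of-2 positions; data bits are at positions {3,5,6,7,9,10,11,12,13,14,15} (1-indexed).
Extract: c[3]=0 c[5]=1 c[6]=1 c[7]=0 c[9]=0 c[10]=1 c[11]=0 c[12]=0 c[13]=1 c[14]=0 c[15]=0
Data = 01100100100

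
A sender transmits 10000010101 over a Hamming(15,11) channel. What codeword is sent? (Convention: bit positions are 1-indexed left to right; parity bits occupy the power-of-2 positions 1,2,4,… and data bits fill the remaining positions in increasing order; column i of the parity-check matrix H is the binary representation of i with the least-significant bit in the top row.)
Codeword c = d · G (mod 2), d = 10000010101:
  c[0] = d·G[:,0] = (10000010101)·(11011010101) mod 2 = 1+0+0+0+0+0+1+0+1+0+1 mod 2 = 0
  c[1] = d·G[:,1] = (10000010101)·(10110110011) mod 2 = 1+0+0+0+0+0+1+0+0+0+1 mod 2 = 1
  c[2] = d·G[:,2] = (10000010101)·(10000000000) mod 2 = 1+0+0+0+0+0+0+0+0+0+0 mod 2 = 1
  c[3] = d·G[:,3] = (10000010101)·(01110001111) mod 2 = 0+0+0+0+0+0+0+0+1+0+1 mod 2 = 0
  c[4] = d·G[:,4] = (10000010101)·(01000000000) mod 2 = 0+0+0+0+0+0+0+0+0+0+0 mod 2 = 0
  c[5] = d·G[:,5] = (10000010101)·(00100000000) mod 2 = 0+0+0+0+0+0+0+0+0+0+0 mod 2 = 0
  c[6] = d·G[:,6] = (10000010101)·(00010000000) mod 2 = 0+0+0+0+0+0+0+0+0+0+0 mod 2 = 0
  c[7] = d·G[:,7] = (10000010101)·(00001111111) mod 2 = 0+0+0+0+0+0+1+0+1+0+1 mod 2 = 1
  c[8] = d·G[:,8] = (10000010101)·(00001000000) mod 2 = 0+0+0+0+0+0+0+0+0+0+0 mod 2 = 0
  c[9] = d·G[:,9] = (10000010101)·(00000100000) mod 2 = 0+0+0+0+0+0+0+0+0+0+0 mod 2 = 0
  c[10] = d·G[:,10] = (10000010101)·(00000010000) mod 2 = 0+0+0+0+0+0+1+0+0+0+0 mod 2 = 1
  c[11] = d·G[:,11] = (10000010101)·(00000001000) mod 2 = 0+0+0+0+0+0+0+0+0+0+0 mod 2 = 0
  c[12] = d·G[:,12] = (10000010101)·(00000000100) mod 2 = 0+0+0+0+0+0+0+0+1+0+0 mod 2 = 1
  c[13] = d·G[:,13] = (10000010101)·(00000000010) mod 2 = 0+0+0+0+0+0+0+0+0+0+0 mod 2 = 0
  c[14] = d·G[:,14] = (10000010101)·(00000000001) mod 2 = 0+0+0+0+0+0+0+0+0+0+1 mod 2 = 1
Codeword = 011000010010101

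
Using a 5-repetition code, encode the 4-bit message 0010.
Repeat each bit 5× and concatenate:
0→00000  0→00000  1→11111  0→00000
Codeword = 00000000001111100000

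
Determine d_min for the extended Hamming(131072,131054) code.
d_min = 4 (adding an overall parity bit to Hamming(131071,131054) raises d_min from 3 to 4).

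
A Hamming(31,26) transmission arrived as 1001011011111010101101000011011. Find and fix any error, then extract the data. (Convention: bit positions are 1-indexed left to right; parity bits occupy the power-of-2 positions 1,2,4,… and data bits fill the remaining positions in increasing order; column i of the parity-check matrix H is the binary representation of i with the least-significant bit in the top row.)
Syndrome s = H · r^T (mod 2), r = 1001011011111010101101000011011:
  s[0] = (1010101010101010101010101010101)·(1001011011111010101101000011011) mod 2 = 1+0+0+0+0+0+1+0+1+0+1+0+1+0+1+0+1+0+1+0+0+0+0+0+0+0+1+0+0+0+1 mod 2 = 0
  s[1] = (0110011001100110011001100110011)·(1001011011111010101101000011011) mod 2 = 0+0+0+0+0+1+1+0+0+1+1+0+0+0+1+0+0+0+1+0+0+1+0+0+0+0+1+0+0+1+1 mod 2 = 0
  s[2] = (0001111000011110000111100001111)·(1001011011111010101101000011011) mod 2 = 0+0+0+1+0+1+1+0+0+0+0+1+1+0+1+0+0+0+0+1+0+1+0+0+0+0+0+1+0+1+1 mod 2 = 1
  s[3] = (0000000111111110000000011111111)·(1001011011111010101101000011011) mod 2 = 0+0+0+0+0+0+0+0+1+1+1+1+1+0+1+0+0+0+0+0+0+0+0+0+0+0+1+1+0+1+1 mod 2 = 0
  s[4] = (0000000000000001111111111111111)·(1001011011111010101101000011011) mod 2 = 0+0+0+0+0+0+0+0+0+0+0+0+0+0+0+0+1+0+1+1+0+1+0+0+0+0+1+1+0+1+1 mod 2 = 0
Syndrome = 00100
Column 4 of H equals this syndrome → error at bit 4 (1-indexed).
Flip bit 4: 1001011011111010101101000011011 → 1000011011111010101101000011011
Extract data bits at positions {3,5,6,7,9,10,11,12,13,14,15,17,18,19,20,21,22,23,24,25,26,27,28,29,30,31}: 00111111101101101000011011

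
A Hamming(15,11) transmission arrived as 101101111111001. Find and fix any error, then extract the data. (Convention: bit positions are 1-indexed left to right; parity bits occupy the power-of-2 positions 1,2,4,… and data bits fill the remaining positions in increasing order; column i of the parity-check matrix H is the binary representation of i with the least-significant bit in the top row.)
Syndrome s = H · r^T (mod 2), r = 101101111111001:
  s[0] = (101010101010101)·(101101111111001) mod 2 = 1+0+1+0+0+0+1+0+1+0+1+0+0+0+1 mod 2 = 0
  s[1] = (011001100110011)·(101101111111001) mod 2 = 0+0+1+0+0+1+1+0+0+1+1+0+0+0+1 mod 2 = 0
  s[2] = (000111100001111)·(101101111111001) mod 2 = 0+0+0+1+0+1+1+0+0+0+0+1+0+0+1 mod 2 = 1
  s[3] = (000000011111111)·(101101111111001) mod 2 = 0+0+0+0+0+0+0+1+1+1+1+1+0+0+1 mod 2 = 0
Syndrome = 0010
Column 4 of H equals this syndrome → error at bit 4 (1-indexed).
Flip bit 4: 101101111111001 → 101001111111001
Extract data bits at positions {3,5,6,7,9,10,11,12,13,14,15}: 10111111001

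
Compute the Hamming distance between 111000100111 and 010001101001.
XOR = 101001001110, count of 1s = 6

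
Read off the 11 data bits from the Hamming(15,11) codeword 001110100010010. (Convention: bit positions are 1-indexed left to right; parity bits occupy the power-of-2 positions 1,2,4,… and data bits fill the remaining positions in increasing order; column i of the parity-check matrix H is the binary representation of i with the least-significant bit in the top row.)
Parity bits occupy power-of-2 positions; data bits are at positions {3,5,6,7,9,10,11,12,13,14,15} (1-indexed).
Extract: c[3]=1 c[5]=1 c[6]=0 c[7]=1 c[9]=0 c[10]=0 c[11]=1 c[12]=0 c[13]=0 c[14]=1 c[15]=0
Data = 11010010010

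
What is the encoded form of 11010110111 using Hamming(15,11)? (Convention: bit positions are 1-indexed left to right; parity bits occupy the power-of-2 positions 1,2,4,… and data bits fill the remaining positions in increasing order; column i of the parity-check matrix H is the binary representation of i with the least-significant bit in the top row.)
Codeword c = d · G (mod 2), d = 11010110111:
  c[0] = d·G[:,0] = (11010110111)·(11011010101) mod 2 = 1+1+0+1+0+0+1+0+1+0+1 mod 2 = 0
  c[1] = d·G[:,1] = (11010110111)·(10110110011) mod 2 = 1+0+0+1+0+1+1+0+0+1+1 mod 2 = 0
  c[2] = d·G[:,2] = (11010110111)·(10000000000) mod 2 = 1+0+0+0+0+0+0+0+0+0+0 mod 2 = 1
  c[3] = d·G[:,3] = (11010110111)·(01110001111) mod 2 = 0+1+0+1+0+0+0+0+1+1+1 mod 2 = 1
  c[4] = d·G[:,4] = (11010110111)·(01000000000) mod 2 = 0+1+0+0+0+0+0+0+0+0+0 mod 2 = 1
  c[5] = d·G[:,5] = (11010110111)·(00100000000) mod 2 = 0+0+0+0+0+0+0+0+0+0+0 mod 2 = 0
  c[6] = d·G[:,6] = (11010110111)·(00010000000) mod 2 = 0+0+0+1+0+0+0+0+0+0+0 mod 2 = 1
  c[7] = d·G[:,7] = (11010110111)·(00001111111) mod 2 = 0+0+0+0+0+1+1+0+1+1+1 mod 2 = 1
  c[8] = d·G[:,8] = (11010110111)·(00001000000) mod 2 = 0+0+0+0+0+0+0+0+0+0+0 mod 2 = 0
  c[9] = d·G[:,9] = (11010110111)·(00000100000) mod 2 = 0+0+0+0+0+1+0+0+0+0+0 mod 2 = 1
  c[10] = d·G[:,10] = (11010110111)·(00000010000) mod 2 = 0+0+0+0+0+0+1+0+0+0+0 mod 2 = 1
  c[11] = d·G[:,11] = (11010110111)·(00000001000) mod 2 = 0+0+0+0+0+0+0+0+0+0+0 mod 2 = 0
  c[12] = d·G[:,12] = (11010110111)·(00000000100) mod 2 = 0+0+0+0+0+0+0+0+1+0+0 mod 2 = 1
  c[13] = d·G[:,13] = (11010110111)·(00000000010) mod 2 = 0+0+0+0+0+0+0+0+0+1+0 mod 2 = 1
  c[14] = d·G[:,14] = (11010110111)·(00000000001) mod 2 = 0+0+0+0+0+0+0+0+0+0+1 mod 2 = 1
Codeword = 001110110110111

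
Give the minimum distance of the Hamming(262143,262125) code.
d_min = 3 (every single-error-correcting Hamming code has d_min = 3).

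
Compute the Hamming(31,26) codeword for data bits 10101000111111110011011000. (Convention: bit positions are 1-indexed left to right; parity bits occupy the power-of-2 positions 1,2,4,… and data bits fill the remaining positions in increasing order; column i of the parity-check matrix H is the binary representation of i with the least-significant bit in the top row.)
Codeword c = d · G (mod 2), d = 10101000111111110011011000:
  c[0] = d·G[:,0] = (10101000111111110011011000)·(11011010101101010101010101) mod 2 = 1+0+0+0+1+0+0+0+1+0+1+1+0+1+0+1+0+0+0+1+0+1+0+0+0+0 mod 2 = 1
  c[1] = d·G[:,1] = (10101000111111110011011000)·(10110110011011001100110011) mod 2 = 1+0+1+0+0+0+0+0+0+1+1+0+1+1+0+0+0+0+0+0+0+1+0+0+0+0 mod 2 = 1
  c[2] = d·G[:,2] = (10101000111111110011011000)·(10000000000000000000000000) mod 2 = 1+0+0+0+0+0+0+0+0+0+0+0+0+0+0+0+0+0+0+0+0+0+0+0+0+0 mod 2 = 1
  c[3] = d·G[:,3] = (10101000111111110011011000)·(01110001111000111100001111) mod 2 = 0+0+1+0+0+0+0+0+1+1+1+0+0+0+1+1+0+0+0+0+0+0+1+0+0+0 mod 2 = 1
  c[4] = d·G[:,4] = (10101000111111110011011000)·(01000000000000000000000000) mod 2 = 0+0+0+0+0+0+0+0+0+0+0+0+0+0+0+0+0+0+0+0+0+0+0+0+0+0 mod 2 = 0
  c[5] = d·G[:,5] = (10101000111111110011011000)·(00100000000000000000000000) mod 2 = 0+0+1+0+0+0+0+0+0+0+0+0+0+0+0+0+0+0+0+0+0+0+0+0+0+0 mod 2 = 1
  c[6] = d·G[:,6] = (10101000111111110011011000)·(00010000000000000000000000) mod 2 = 0+0+0+0+0+0+0+0+0+0+0+0+0+0+0+0+0+0+0+0+0+0+0+0+0+0 mod 2 = 0
  c[7] = d·G[:,7] = (10101000111111110011011000)·(00001111111000000011111111) mod 2 = 0+0+0+0+1+0+0+0+1+1+1+0+0+0+0+0+0+0+1+1+0+1+1+0+0+0 mod 2 = 0
  c[8] = d·G[:,8] = (10101000111111110011011000)·(00001000000000000000000000) mod 2 = 0+0+0+0+1+0+0+0+0+0+0+0+0+0+0+0+0+0+0+0+0+0+0+0+0+0 mod 2 = 1
  c[9] = d·G[:,9] = (10101000111111110011011000)·(00000100000000000000000000) mod 2 = 0+0+0+0+0+0+0+0+0+0+0+0+0+0+0+0+0+0+0+0+0+0+0+0+0+0 mod 2 = 0
  c[10] = d·G[:,10] = (10101000111111110011011000)·(00000010000000000000000000) mod 2 = 0+0+0+0+0+0+0+0+0+0+0+0+0+0+0+0+0+0+0+0+0+0+0+0+0+0 mod 2 = 0
  c[11] = d·G[:,11] = (10101000111111110011011000)·(00000001000000000000000000) mod 2 = 0+0+0+0+0+0+0+0+0+0+0+0+0+0+0+0+0+0+0+0+0+0+0+0+0+0 mod 2 = 0
  c[12] = d·G[:,12] = (10101000111111110011011000)·(00000000100000000000000000) mod 2 = 0+0+0+0+0+0+0+0+1+0+0+0+0+0+0+0+0+0+0+0+0+0+0+0+0+0 mod 2 = 1
  c[13] = d·G[:,13] = (10101000111111110011011000)·(00000000010000000000000000) mod 2 = 0+0+0+0+0+0+0+0+0+1+0+0+0+0+0+0+0+0+0+0+0+0+0+0+0+0 mod 2 = 1
  c[14] = d·G[:,14] = (10101000111111110011011000)·(00000000001000000000000000) mod 2 = 0+0+0+0+0+0+0+0+0+0+1+0+0+0+0+0+0+0+0+0+0+0+0+0+0+0 mod 2 = 1
  c[15] = d·G[:,15] = (10101000111111110011011000)·(00000000000111111111111111) mod 2 = 0+0+0+0+0+0+0+0+0+0+0+1+1+1+1+1+0+0+1+1+0+1+1+0+0+0 mod 2 = 1
  c[16] = d·G[:,16] = (10101000111111110011011000)·(00000000000100000000000000) mod 2 = 0+0+0+0+0+0+0+0+0+0+0+1+0+0+0+0+0+0+0+0+0+0+0+0+0+0 mod 2 = 1
  c[17] = d·G[:,17] = (10101000111111110011011000)·(00000000000010000000000000) mod 2 = 0+0+0+0+0+0+0+0+0+0+0+0+1+0+0+0+0+0+0+0+0+0+0+0+0+0 mod 2 = 1
  c[18] = d·G[:,18] = (10101000111111110011011000)·(00000000000001000000000000) mod 2 = 0+0+0+0+0+0+0+0+0+0+0+0+0+1+0+0+0+0+0+0+0+0+0+0+0+0 mod 2 = 1
  c[19] = d·G[:,19] = (10101000111111110011011000)·(00000000000000100000000000) mod 2 = 0+0+0+0+0+0+0+0+0+0+0+0+0+0+1+0+0+0+0+0+0+0+0+0+0+0 mod 2 = 1
  c[20] = d·G[:,20] = (10101000111111110011011000)·(00000000000000010000000000) mod 2 = 0+0+0+0+0+0+0+0+0+0+0+0+0+0+0+1+0+0+0+0+0+0+0+0+0+0 mod 2 = 1
  c[21] = d·G[:,21] = (10101000111111110011011000)·(00000000000000001000000000) mod 2 = 0+0+0+0+0+0+0+0+0+0+0+0+0+0+0+0+0+0+0+0+0+0+0+0+0+0 mod 2 = 0
  c[22] = d·G[:,22] = (10101000111111110011011000)·(00000000000000000100000000) mod 2 = 0+0+0+0+0+0+0+0+0+0+0+0+0+0+0+0+0+0+0+0+0+0+0+0+0+0 mod 2 = 0
  c[23] = d·G[:,23] = (10101000111111110011011000)·(00000000000000000010000000) mod 2 = 0+0+0+0+0+0+0+0+0+0+0+0+0+0+0+0+0+0+1+0+0+0+0+0+0+0 mod 2 = 1
  c[24] = d·G[:,24] = (10101000111111110011011000)·(00000000000000000001000000) mod 2 = 0+0+0+0+0+0+0+0+0+0+0+0+0+0+0+0+0+0+0+1+0+0+0+0+0+0 mod 2 = 1
  c[25] = d·G[:,25] = (10101000111111110011011000)·(00000000000000000000100000) mod 2 = 0+0+0+0+0+0+0+0+0+0+0+0+0+0+0+0+0+0+0+0+0+0+0+0+0+0 mod 2 = 0
  c[26] = d·G[:,26] = (10101000111111110011011000)·(00000000000000000000010000) mod 2 = 0+0+0+0+0+0+0+0+0+0+0+0+0+0+0+0+0+0+0+0+0+1+0+0+0+0 mod 2 = 1
  c[27] = d·G[:,27] = (10101000111111110011011000)·(00000000000000000000001000) mod 2 = 0+0+0+0+0+0+0+0+0+0+0+0+0+0+0+0+0+0+0+0+0+0+1+0+0+0 mod 2 = 1
  c[28] = d·G[:,28] = (10101000111111110011011000)·(00000000000000000000000100) mod 2 = 0+0+0+0+0+0+0+0+0+0+0+0+0+0+0+0+0+0+0+0+0+0+0+0+0+0 mod 2 = 0
  c[29] = d·G[:,29] = (10101000111111110011011000)·(00000000000000000000000010) mod 2 = 0+0+0+0+0+0+0+0+0+0+0+0+0+0+0+0+0+0+0+0+0+0+0+0+0+0 mod 2 = 0
  c[30] = d·G[:,30] = (10101000111111110011011000)·(00000000000000000000000001) mod 2 = 0+0+0+0+0+0+0+0+0+0+0+0+0+0+0+0+0+0+0+0+0+0+0+0+0+0 mod 2 = 0
Codeword = 1111010010001111111110011011000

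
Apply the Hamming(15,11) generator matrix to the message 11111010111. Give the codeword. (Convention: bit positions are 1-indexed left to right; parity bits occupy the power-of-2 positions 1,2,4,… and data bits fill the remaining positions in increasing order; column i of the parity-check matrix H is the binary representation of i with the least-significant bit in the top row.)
Codeword c = d · G (mod 2), d = 11111010111:
  c[0] = d·G[:,0] = (11111010111)·(11011010101) mod 2 = 1+1+0+1+1+0+1+0+1+0+1 mod 2 = 1
  c[1] = d·G[:,1] = (11111010111)·(10110110011) mod 2 = 1+0+1+1+0+0+1+0+0+1+1 mod 2 = 0
  c[2] = d·G[:,2] = (11111010111)·(10000000000) mod 2 = 1+0+0+0+0+0+0+0+0+0+0 mod 2 = 1
  c[3] = d·G[:,3] = (11111010111)·(01110001111) mod 2 = 0+1+1+1+0+0+0+0+1+1+1 mod 2 = 0
  c[4] = d·G[:,4] = (11111010111)·(01000000000) mod 2 = 0+1+0+0+0+0+0+0+0+0+0 mod 2 = 1
  c[5] = d·G[:,5] = (11111010111)·(00100000000) mod 2 = 0+0+1+0+0+0+0+0+0+0+0 mod 2 = 1
  c[6] = d·G[:,6] = (11111010111)·(00010000000) mod 2 = 0+0+0+1+0+0+0+0+0+0+0 mod 2 = 1
  c[7] = d·G[:,7] = (11111010111)·(00001111111) mod 2 = 0+0+0+0+1+0+1+0+1+1+1 mod 2 = 1
  c[8] = d·G[:,8] = (11111010111)·(00001000000) mod 2 = 0+0+0+0+1+0+0+0+0+0+0 mod 2 = 1
  c[9] = d·G[:,9] = (11111010111)·(00000100000) mod 2 = 0+0+0+0+0+0+0+0+0+0+0 mod 2 = 0
  c[10] = d·G[:,10] = (11111010111)·(00000010000) mod 2 = 0+0+0+0+0+0+1+0+0+0+0 mod 2 = 1
  c[11] = d·G[:,11] = (11111010111)·(00000001000) mod 2 = 0+0+0+0+0+0+0+0+0+0+0 mod 2 = 0
  c[12] = d·G[:,12] = (11111010111)·(00000000100) mod 2 = 0+0+0+0+0+0+0+0+1+0+0 mod 2 = 1
  c[13] = d·G[:,13] = (11111010111)·(00000000010) mod 2 = 0+0+0+0+0+0+0+0+0+1+0 mod 2 = 1
  c[14] = d·G[:,14] = (11111010111)·(00000000001) mod 2 = 0+0+0+0+0+0+0+0+0+0+1 mod 2 = 1
Codeword = 101011111010111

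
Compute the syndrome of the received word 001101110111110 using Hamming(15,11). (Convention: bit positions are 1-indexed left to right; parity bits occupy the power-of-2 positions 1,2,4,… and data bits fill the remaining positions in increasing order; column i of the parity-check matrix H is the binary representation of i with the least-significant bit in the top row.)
Syndrome s = H · r^T (mod 2), r = 001101110111110:
  s[0] = (101010101010101)·(001101110111110) mod 2 = 0+0+1+0+0+0+1+0+0+0+1+0+1+0+0 mod 2 = 0
  s[1] = (011001100110011)·(001101110111110) mod 2 = 0+0+1+0+0+1+1+0+0+1+1+0+0+1+0 mod 2 = 0
  s[2] = (000111100001111)·(001101110111110) mod 2 = 0+0+0+1+0+1+1+0+0+0+0+1+1+1+0 mod 2 = 0
  s[3] = (000000011111111)·(001101110111110) mod 2 = 0+0+0+0+0+0+0+1+0+1+1+1+1+1+0 mod 2 = 0
Syndrome = 0000
s = 0: no error detected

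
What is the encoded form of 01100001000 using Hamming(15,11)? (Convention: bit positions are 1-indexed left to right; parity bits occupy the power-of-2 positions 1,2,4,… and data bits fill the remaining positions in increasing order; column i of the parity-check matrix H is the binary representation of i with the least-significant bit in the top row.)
Codeword c = d · G (mod 2), d = 01100001000:
  c[0] = d·G[:,0] = (01100001000)·(11011010101) mod 2 = 0+1+0+0+0+0+0+0+0+0+0 mod 2 = 1
  c[1] = d·G[:,1] = (01100001000)·(10110110011) mod 2 = 0+0+1+0+0+0+0+0+0+0+0 mod 2 = 1
  c[2] = d·G[:,2] = (01100001000)·(10000000000) mod 2 = 0+0+0+0+0+0+0+0+0+0+0 mod 2 = 0
  c[3] = d·G[:,3] = (01100001000)·(01110001111) mod 2 = 0+1+1+0+0+0+0+1+0+0+0 mod 2 = 1
  c[4] = d·G[:,4] = (01100001000)·(01000000000) mod 2 = 0+1+0+0+0+0+0+0+0+0+0 mod 2 = 1
  c[5] = d·G[:,5] = (01100001000)·(00100000000) mod 2 = 0+0+1+0+0+0+0+0+0+0+0 mod 2 = 1
  c[6] = d·G[:,6] = (01100001000)·(00010000000) mod 2 = 0+0+0+0+0+0+0+0+0+0+0 mod 2 = 0
  c[7] = d·G[:,7] = (01100001000)·(00001111111) mod 2 = 0+0+0+0+0+0+0+1+0+0+0 mod 2 = 1
  c[8] = d·G[:,8] = (01100001000)·(00001000000) mod 2 = 0+0+0+0+0+0+0+0+0+0+0 mod 2 = 0
  c[9] = d·G[:,9] = (01100001000)·(00000100000) mod 2 = 0+0+0+0+0+0+0+0+0+0+0 mod 2 = 0
  c[10] = d·G[:,10] = (01100001000)·(00000010000) mod 2 = 0+0+0+0+0+0+0+0+0+0+0 mod 2 = 0
  c[11] = d·G[:,11] = (01100001000)·(00000001000) mod 2 = 0+0+0+0+0+0+0+1+0+0+0 mod 2 = 1
  c[12] = d·G[:,12] = (01100001000)·(00000000100) mod 2 = 0+0+0+0+0+0+0+0+0+0+0 mod 2 = 0
  c[13] = d·G[:,13] = (01100001000)·(00000000010) mod 2 = 0+0+0+0+0+0+0+0+0+0+0 mod 2 = 0
  c[14] = d·G[:,14] = (01100001000)·(00000000001) mod 2 = 0+0+0+0+0+0+0+0+0+0+0 mod 2 = 0
Codeword = 110111010001000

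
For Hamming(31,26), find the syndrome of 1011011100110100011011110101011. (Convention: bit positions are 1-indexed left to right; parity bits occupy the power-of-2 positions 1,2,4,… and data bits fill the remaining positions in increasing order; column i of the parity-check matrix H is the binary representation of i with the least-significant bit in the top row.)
Syndrome s = H · r^T (mod 2), r = 1011011100110100011011110101011:
  s[0] = (1010101010101010101010101010101)·(1011011100110100011011110101011) mod 2 = 1+0+1+0+0+0+1+0+0+0+1+0+0+0+0+0+0+0+1+0+1+0+1+0+0+0+0+0+0+0+1 mod 2 = 0
  s[1] = (0110011001100110011001100110011)·(1011011100110100011011110101011) mod 2 = 0+0+1+0+0+1+1+0+0+0+1+0+0+1+0+0+0+1+1+0+0+1+1+0+0+1+0+0+0+1+1 mod 2 = 0
  s[2] = (0001111000011110000111100001111)·(1011011100110100011011110101011) mod 2 = 0+0+0+1+0+1+1+0+0+0+0+1+0+1+0+0+0+0+0+0+1+1+1+0+0+0+0+1+0+1+1 mod 2 = 1
  s[3] = (0000000111111110000000011111111)·(1011011100110100011011110101011) mod 2 = 0+0+0+0+0+0+0+1+0+0+1+1+0+1+0+0+0+0+0+0+0+0+0+1+0+1+0+1+0+1+1 mod 2 = 1
  s[4] = (0000000000000001111111111111111)·(1011011100110100011011110101011) mod 2 = 0+0+0+0+0+0+0+0+0+0+0+0+0+0+0+0+0+1+1+0+1+1+1+1+0+1+0+1+0+1+1 mod 2 = 0
Syndrome = 00110
Non-zero syndrome: error at position 12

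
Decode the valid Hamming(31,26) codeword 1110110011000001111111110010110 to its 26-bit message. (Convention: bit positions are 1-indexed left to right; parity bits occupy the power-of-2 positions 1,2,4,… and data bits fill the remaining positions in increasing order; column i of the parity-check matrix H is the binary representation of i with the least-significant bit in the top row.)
Parity bits occupy power-of-2 positions; data bits are at positions {3,5,6,7,9,10,11,12,13,14,15,17,18,19,20,21,22,23,24,25,26,27,28,29,30,31} (1-indexed).
Extract: c[3]=1 c[5]=1 c[6]=1 c[7]=0 c[9]=1 c[10]=1 c[11]=0 c[12]=0 c[13]=0 c[14]=0 c[15]=0 c[17]=1 c[18]=1 c[19]=1 c[20]=1 c[21]=1 c[22]=1 c[23]=1 c[24]=1 c[25]=0 c[26]=0 c[27]=1 c[28]=0 c[29]=1 c[30]=1 c[31]=0
Data = 11101100000111111110010110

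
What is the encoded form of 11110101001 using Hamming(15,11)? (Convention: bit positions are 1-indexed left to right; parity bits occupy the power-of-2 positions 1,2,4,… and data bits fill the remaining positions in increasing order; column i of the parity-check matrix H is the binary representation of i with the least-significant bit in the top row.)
Codeword c = d · G (mod 2), d = 11110101001:
  c[0] = d·G[:,0] = (11110101001)·(11011010101) mod 2 = 1+1+0+1+0+0+0+0+0+0+1 mod 2 = 0
  c[1] = d·G[:,1] = (11110101001)·(10110110011) mod 2 = 1+0+1+1+0+1+0+0+0+0+1 mod 2 = 1
  c[2] = d·G[:,2] = (11110101001)·(10000000000) mod 2 = 1+0+0+0+0+0+0+0+0+0+0 mod 2 = 1
  c[3] = d·G[:,3] = (11110101001)·(01110001111) mod 2 = 0+1+1+1+0+0+0+1+0+0+1 mod 2 = 1
  c[4] = d·G[:,4] = (11110101001)·(01000000000) mod 2 = 0+1+0+0+0+0+0+0+0+0+0 mod 2 = 1
  c[5] = d·G[:,5] = (11110101001)·(00100000000) mod 2 = 0+0+1+0+0+0+0+0+0+0+0 mod 2 = 1
  c[6] = d·G[:,6] = (11110101001)·(00010000000) mod 2 = 0+0+0+1+0+0+0+0+0+0+0 mod 2 = 1
  c[7] = d·G[:,7] = (11110101001)·(00001111111) mod 2 = 0+0+0+0+0+1+0+1+0+0+1 mod 2 = 1
  c[8] = d·G[:,8] = (11110101001)·(00001000000) mod 2 = 0+0+0+0+0+0+0+0+0+0+0 mod 2 = 0
  c[9] = d·G[:,9] = (11110101001)·(00000100000) mod 2 = 0+0+0+0+0+1+0+0+0+0+0 mod 2 = 1
  c[10] = d·G[:,10] = (11110101001)·(00000010000) mod 2 = 0+0+0+0+0+0+0+0+0+0+0 mod 2 = 0
  c[11] = d·G[:,11] = (11110101001)·(00000001000) mod 2 = 0+0+0+0+0+0+0+1+0+0+0 mod 2 = 1
  c[12] = d·G[:,12] = (11110101001)·(00000000100) mod 2 = 0+0+0+0+0+0+0+0+0+0+0 mod 2 = 0
  c[13] = d·G[:,13] = (11110101001)·(00000000010) mod 2 = 0+0+0+0+0+0+0+0+0+0+0 mod 2 = 0
  c[14] = d·G[:,14] = (11110101001)·(00000000001) mod 2 = 0+0+0+0+0+0+0+0+0+0+1 mod 2 = 1
Codeword = 011111110101001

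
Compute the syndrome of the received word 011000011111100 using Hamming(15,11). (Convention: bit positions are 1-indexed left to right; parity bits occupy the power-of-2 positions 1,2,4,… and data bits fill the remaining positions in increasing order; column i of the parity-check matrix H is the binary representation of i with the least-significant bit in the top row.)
Syndrome s = H · r^T (mod 2), r = 011000011111100:
  s[0] = (101010101010101)·(011000011111100) mod 2 = 0+0+1+0+0+0+0+0+1+0+1+0+1+0+0 mod 2 = 0
  s[1] = (011001100110011)·(011000011111100) mod 2 = 0+1+1+0+0+0+0+0+0+1+1+0+0+0+0 mod 2 = 0
  s[2] = (000111100001111)·(011000011111100) mod 2 = 0+0+0+0+0+0+0+0+0+0+0+1+1+0+0 mod 2 = 0
  s[3] = (000000011111111)·(011000011111100) mod 2 = 0+0+0+0+0+0+0+1+1+1+1+1+1+0+0 mod 2 = 0
Syndrome = 0000
s = 0: no error detected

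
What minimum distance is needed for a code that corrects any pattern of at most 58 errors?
Correcting t errors requires d_min ≥ 2t + 1 = 2·58 + 1 = 117.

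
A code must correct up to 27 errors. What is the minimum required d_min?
Correcting t errors requires d_min ≥ 2t + 1 = 2·27 + 1 = 55.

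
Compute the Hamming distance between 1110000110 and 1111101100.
XOR = 0001101010, count of 1s = 4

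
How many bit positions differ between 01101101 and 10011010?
XOR = 11110111, count of 1s = 7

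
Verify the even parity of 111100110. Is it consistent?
Sum of all bits: 1+1+1+1+0+0+1+1+0 = 6; 6 mod 2 = 0. Result is 0 → valid parity.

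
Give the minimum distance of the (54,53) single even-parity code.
d_min = 2 (flipping one data bit also flips the parity bit, so the two closest codewords differ in exactly 2 positions).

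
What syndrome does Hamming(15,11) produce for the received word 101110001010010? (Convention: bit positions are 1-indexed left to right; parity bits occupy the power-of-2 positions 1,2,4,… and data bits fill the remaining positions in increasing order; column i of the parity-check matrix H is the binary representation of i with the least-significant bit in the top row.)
Syndrome s = H · r^T (mod 2), r = 101110001010010:
  s[0] = (101010101010101)·(101110001010010) mod 2 = 1+0+1+0+1+0+0+0+1+0+1+0+0+0+0 mod 2 = 1
  s[1] = (011001100110011)·(101110001010010) mod 2 = 0+0+1+0+0+0+0+0+0+0+1+0+0+1+0 mod 2 = 1
  s[2] = (000111100001111)·(101110001010010) mod 2 = 0+0+0+1+1+0+0+0+0+0+0+0+0+1+0 mod 2 = 1
  s[3] = (000000011111111)·(101110001010010) mod 2 = 0+0+0+0+0+0+0+0+1+0+1+0+0+1+0 mod 2 = 1
Syndrome = 1111
Non-zero syndrome: error at position 15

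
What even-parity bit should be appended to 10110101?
Sum of data bits: 1+0+1+1+0+1+0+1 = 5.
5 mod 2 = 1, so parity bit = 1.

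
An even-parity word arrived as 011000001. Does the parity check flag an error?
Sum of received bits: 0+1+1+0+0+0+0+0+1 = 3; 3 mod 2 = 1. Result is 1 ≠ 0 → error detected.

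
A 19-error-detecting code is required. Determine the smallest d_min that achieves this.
Detecting e errors requires d_min ≥ e + 1 = 19 + 1 = 20.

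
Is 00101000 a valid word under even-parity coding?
Sum of all bits: 0+0+1+0+1+0+0+0 = 2; 2 mod 2 = 0. Result is 0 → valid parity.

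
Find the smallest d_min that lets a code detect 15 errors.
Detecting e errors requires d_min ≥ e + 1 = 15 + 1 = 16.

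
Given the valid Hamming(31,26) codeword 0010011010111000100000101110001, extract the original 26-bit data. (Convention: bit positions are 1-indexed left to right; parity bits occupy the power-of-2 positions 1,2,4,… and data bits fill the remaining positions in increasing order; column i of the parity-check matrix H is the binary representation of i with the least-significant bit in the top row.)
Parity bits occupy power-of-2 positions; data bits are at positions {3,5,6,7,9,10,11,12,13,14,15,17,18,19,20,21,22,23,24,25,26,27,28,29,30,31} (1-indexed).
Extract: c[3]=1 c[5]=0 c[6]=1 c[7]=1 c[9]=1 c[10]=0 c[11]=1 c[12]=1 c[13]=1 c[14]=0 c[15]=0 c[17]=1 c[18]=0 c[19]=0 c[20]=0 c[21]=0 c[22]=0 c[23]=1 c[24]=0 c[25]=1 c[26]=1 c[27]=1 c[28]=0 c[29]=0 c[30]=0 c[31]=1
Data = 10111011100100000101110001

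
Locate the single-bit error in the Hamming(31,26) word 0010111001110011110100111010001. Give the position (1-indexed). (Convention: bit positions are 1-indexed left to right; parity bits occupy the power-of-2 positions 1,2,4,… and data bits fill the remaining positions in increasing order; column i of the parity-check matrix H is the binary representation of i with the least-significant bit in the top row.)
Syndrome s = H · r^T (mod 2), r = 0010111001110011110100111010001:
  s[0] = (1010101010101010101010101010101)·(0010111001110011110100111010001) mod 2 = 0+0+1+0+1+0+1+0+0+0+1+0+0+0+1+0+1+0+0+0+0+0+1+0+1+0+1+0+0+0+1 mod 2 = 0
  s[1] = (0110011001100110011001100110011)·(0010111001110011110100111010001) mod 2 = 0+0+1+0+0+1+1+0+0+1+1+0+0+0+1+0+0+1+0+0+0+0+1+0+0+0+1+0+0+0+1 mod 2 = 0
  s[2] = (0001111000011110000111100001111)·(0010111001110011110100111010001) mod 2 = 0+0+0+0+1+1+1+0+0+0+0+1+0+0+1+0+0+0+0+1+0+0+1+0+0+0+0+0+0+0+1 mod 2 = 0
  s[3] = (0000000111111110000000011111111)·(0010111001110011110100111010001) mod 2 = 0+0+0+0+0+0+0+0+0+1+1+1+0+0+1+0+0+0+0+0+0+0+0+1+1+0+1+0+0+0+1 mod 2 = 0
  s[4] = (0000000000000001111111111111111)·(0010111001110011110100111010001) mod 2 = 0+0+0+0+0+0+0+0+0+0+0+0+0+0+0+1+1+1+0+1+0+0+1+1+1+0+1+0+0+0+1 mod 2 = 1
Syndrome = 00001
Column i of H is the binary representation of i, so the syndrome is the binary index of the flipped bit.
Read s = 00001 with s[0] as LSB: 0·2^0 + 0·2^1 + 0·2^2 + 0·2^3 + 1·2^4 = 16.
Error is at bit position 16.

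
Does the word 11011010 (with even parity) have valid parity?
Sum of all bits: 1+1+0+1+1+0+1+0 = 5; 5 mod 2 = 1. Result is 1 → parity error detected.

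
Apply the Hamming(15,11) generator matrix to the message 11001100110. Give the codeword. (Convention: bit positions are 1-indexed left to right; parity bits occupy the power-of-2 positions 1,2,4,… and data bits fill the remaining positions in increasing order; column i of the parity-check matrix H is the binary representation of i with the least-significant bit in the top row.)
Codeword c = d · G (mod 2), d = 11001100110:
  c[0] = d·G[:,0] = (11001100110)·(11011010101) mod 2 = 1+1+0+0+1+0+0+0+1+0+0 mod 2 = 0
  c[1] = d·G[:,1] = (11001100110)·(10110110011) mod 2 = 1+0+0+0+0+1+0+0+0+1+0 mod 2 = 1
  c[2] = d·G[:,2] = (11001100110)·(10000000000) mod 2 = 1+0+0+0+0+0+0+0+0+0+0 mod 2 = 1
  c[3] = d·G[:,3] = (11001100110)·(01110001111) mod 2 = 0+1+0+0+0+0+0+0+1+1+0 mod 2 = 1
  c[4] = d·G[:,4] = (11001100110)·(01000000000) mod 2 = 0+1+0+0+0+0+0+0+0+0+0 mod 2 = 1
  c[5] = d·G[:,5] = (11001100110)·(00100000000) mod 2 = 0+0+0+0+0+0+0+0+0+0+0 mod 2 = 0
  c[6] = d·G[:,6] = (11001100110)·(00010000000) mod 2 = 0+0+0+0+0+0+0+0+0+0+0 mod 2 = 0
  c[7] = d·G[:,7] = (11001100110)·(00001111111) mod 2 = 0+0+0+0+1+1+0+0+1+1+0 mod 2 = 0
  c[8] = d·G[:,8] = (11001100110)·(00001000000) mod 2 = 0+0+0+0+1+0+0+0+0+0+0 mod 2 = 1
  c[9] = d·G[:,9] = (11001100110)·(00000100000) mod 2 = 0+0+0+0+0+1+0+0+0+0+0 mod 2 = 1
  c[10] = d·G[:,10] = (11001100110)·(00000010000) mod 2 = 0+0+0+0+0+0+0+0+0+0+0 mod 2 = 0
  c[11] = d·G[:,11] = (11001100110)·(00000001000) mod 2 = 0+0+0+0+0+0+0+0+0+0+0 mod 2 = 0
  c[12] = d·G[:,12] = (11001100110)·(00000000100) mod 2 = 0+0+0+0+0+0+0+0+1+0+0 mod 2 = 1
  c[13] = d·G[:,13] = (11001100110)·(00000000010) mod 2 = 0+0+0+0+0+0+0+0+0+1+0 mod 2 = 1
  c[14] = d·G[:,14] = (11001100110)·(00000000001) mod 2 = 0+0+0+0+0+0+0+0+0+0+0 mod 2 = 0
Codeword = 011110001100110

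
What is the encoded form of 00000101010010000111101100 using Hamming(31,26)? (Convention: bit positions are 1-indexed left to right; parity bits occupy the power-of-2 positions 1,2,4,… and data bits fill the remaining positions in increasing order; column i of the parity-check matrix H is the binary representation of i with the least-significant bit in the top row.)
Codeword c = d · G (mod 2), d = 00000101010010000111101100:
  c[0] = d·G[:,0] = (00000101010010000111101100)·(11011010101101010101010101) mod 2 = 0+0+0+0+0+0+0+0+0+0+0+0+0+0+0+0+0+1+0+1+0+0+0+1+0+0 mod 2 = 1
  c[1] = d·G[:,1] = (00000101010010000111101100)·(10110110011011001100110011) mod 2 = 0+0+0+0+0+1+0+0+0+1+0+0+1+0+0+0+0+1+0+0+1+0+0+0+0+0 mod 2 = 1
  c[2] = d·G[:,2] = (00000101010010000111101100)·(10000000000000000000000000) mod 2 = 0+0+0+0+0+0+0+0+0+0+0+0+0+0+0+0+0+0+0+0+0+0+0+0+0+0 mod 2 = 0
  c[3] = d·G[:,3] = (00000101010010000111101100)·(01110001111000111100001111) mod 2 = 0+0+0+0+0+0+0+1+0+1+0+0+0+0+0+0+0+1+0+0+0+0+1+1+0+0 mod 2 = 1
  c[4] = d·G[:,4] = (00000101010010000111101100)·(01000000000000000000000000) mod 2 = 0+0+0+0+0+0+0+0+0+0+0+0+0+0+0+0+0+0+0+0+0+0+0+0+0+0 mod 2 = 0
  c[5] = d·G[:,5] = (00000101010010000111101100)·(00100000000000000000000000) mod 2 = 0+0+0+0+0+0+0+0+0+0+0+0+0+0+0+0+0+0+0+0+0+0+0+0+0+0 mod 2 = 0
  c[6] = d·G[:,6] = (00000101010010000111101100)·(00010000000000000000000000) mod 2 = 0+0+0+0+0+0+0+0+0+0+0+0+0+0+0+0+0+0+0+0+0+0+0+0+0+0 mod 2 = 0
  c[7] = d·G[:,7] = (00000101010010000111101100)·(00001111111000000011111111) mod 2 = 0+0+0+0+0+1+0+1+0+1+0+0+0+0+0+0+0+0+1+1+1+0+1+1+0+0 mod 2 = 0
  c[8] = d·G[:,8] = (00000101010010000111101100)·(00001000000000000000000000) mod 2 = 0+0+0+0+0+0+0+0+0+0+0+0+0+0+0+0+0+0+0+0+0+0+0+0+0+0 mod 2 = 0
  c[9] = d·G[:,9] = (00000101010010000111101100)·(00000100000000000000000000) mod 2 = 0+0+0+0+0+1+0+0+0+0+0+0+0+0+0+0+0+0+0+0+0+0+0+0+0+0 mod 2 = 1
  c[10] = d·G[:,10] = (00000101010010000111101100)·(00000010000000000000000000) mod 2 = 0+0+0+0+0+0+0+0+0+0+0+0+0+0+0+0+0+0+0+0+0+0+0+0+0+0 mod 2 = 0
  c[11] = d·G[:,11] = (00000101010010000111101100)·(00000001000000000000000000) mod 2 = 0+0+0+0+0+0+0+1+0+0+0+0+0+0+0+0+0+0+0+0+0+0+0+0+0+0 mod 2 = 1
  c[12] = d·G[:,12] = (00000101010010000111101100)·(00000000100000000000000000) mod 2 = 0+0+0+0+0+0+0+0+0+0+0+0+0+0+0+0+0+0+0+0+0+0+0+0+0+0 mod 2 = 0
  c[13] = d·G[:,13] = (00000101010010000111101100)·(00000000010000000000000000) mod 2 = 0+0+0+0+0+0+0+0+0+1+0+0+0+0+0+0+0+0+0+0+0+0+0+0+0+0 mod 2 = 1
  c[14] = d·G[:,14] = (00000101010010000111101100)·(00000000001000000000000000) mod 2 = 0+0+0+0+0+0+0+0+0+0+0+0+0+0+0+0+0+0+0+0+0+0+0+0+0+0 mod 2 = 0
  c[15] = d·G[:,15] = (00000101010010000111101100)·(00000000000111111111111111) mod 2 = 0+0+0+0+0+0+0+0+0+0+0+0+1+0+0+0+0+1+1+1+1+0+1+1+0+0 mod 2 = 1
  c[16] = d·G[:,16] = (00000101010010000111101100)·(00000000000100000000000000) mod 2 = 0+0+0+0+0+0+0+0+0+0+0+0+0+0+0+0+0+0+0+0+0+0+0+0+0+0 mod 2 = 0
  c[17] = d·G[:,17] = (00000101010010000111101100)·(00000000000010000000000000) mod 2 = 0+0+0+0+0+0+0+0+0+0+0+0+1+0+0+0+0+0+0+0+0+0+0+0+0+0 mod 2 = 1
  c[18] = d·G[:,18] = (00000101010010000111101100)·(00000000000001000000000000) mod 2 = 0+0+0+0+0+0+0+0+0+0+0+0+0+0+0+0+0+0+0+0+0+0+0+0+0+0 mod 2 = 0
  c[19] = d·G[:,19] = (00000101010010000111101100)·(00000000000000100000000000) mod 2 = 0+0+0+0+0+0+0+0+0+0+0+0+0+0+0+0+0+0+0+0+0+0+0+0+0+0 mod 2 = 0
  c[20] = d·G[:,20] = (00000101010010000111101100)·(00000000000000010000000000) mod 2 = 0+0+0+0+0+0+0+0+0+0+0+0+0+0+0+0+0+0+0+0+0+0+0+0+0+0 mod 2 = 0
  c[21] = d·G[:,21] = (00000101010010000111101100)·(00000000000000001000000000) mod 2 = 0+0+0+0+0+0+0+0+0+0+0+0+0+0+0+0+0+0+0+0+0+0+0+0+0+0 mod 2 = 0
  c[22] = d·G[:,22] = (00000101010010000111101100)·(00000000000000000100000000) mod 2 = 0+0+0+0+0+0+0+0+0+0+0+0+0+0+0+0+0+1+0+0+0+0+0+0+0+0 mod 2 = 1
  c[23] = d·G[:,23] = (00000101010010000111101100)·(00000000000000000010000000) mod 2 = 0+0+0+0+0+0+0+0+0+0+0+0+0+0+0+0+0+0+1+0+0+0+0+0+0+0 mod 2 = 1
  c[24] = d·G[:,24] = (00000101010010000111101100)·(00000000000000000001000000) mod 2 = 0+0+0+0+0+0+0+0+0+0+0+0+0+0+0+0+0+0+0+1+0+0+0+0+0+0 mod 2 = 1
  c[25] = d·G[:,25] = (00000101010010000111101100)·(00000000000000000000100000) mod 2 = 0+0+0+0+0+0+0+0+0+0+0+0+0+0+0+0+0+0+0+0+1+0+0+0+0+0 mod 2 = 1
  c[26] = d·G[:,26] = (00000101010010000111101100)·(00000000000000000000010000) mod 2 = 0+0+0+0+0+0+0+0+0+0+0+0+0+0+0+0+0+0+0+0+0+0+0+0+0+0 mod 2 = 0
  c[27] = d·G[:,27] = (00000101010010000111101100)·(00000000000000000000001000) mod 2 = 0+0+0+0+0+0+0+0+0+0+0+0+0+0+0+0+0+0+0+0+0+0+1+0+0+0 mod 2 = 1
  c[28] = d·G[:,28] = (00000101010010000111101100)·(00000000000000000000000100) mod 2 = 0+0+0+0+0+0+0+0+0+0+0+0+0+0+0+0+0+0+0+0+0+0+0+1+0+0 mod 2 = 1
  c[29] = d·G[:,29] = (00000101010010000111101100)·(00000000000000000000000010) mod 2 = 0+0+0+0+0+0+0+0+0+0+0+0+0+0+0+0+0+0+0+0+0+0+0+0+0+0 mod 2 = 0
  c[30] = d·G[:,30] = (00000101010010000111101100)·(00000000000000000000000001) mod 2 = 0+0+0+0+0+0+0+0+0+0+0+0+0+0+0+0+0+0+0+0+0+0+0+0+0+0 mod 2 = 0
Codeword = 1101000001010101010000111101100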